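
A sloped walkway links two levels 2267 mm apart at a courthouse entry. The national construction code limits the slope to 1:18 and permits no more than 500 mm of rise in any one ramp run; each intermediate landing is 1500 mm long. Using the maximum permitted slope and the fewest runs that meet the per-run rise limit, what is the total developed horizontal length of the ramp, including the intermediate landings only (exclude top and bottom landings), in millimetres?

46806 mm

At most 500 each: 2267/500 = 4.53, giving 5 ramp runs. That means 4 intermediate landings.
Horizontal run for 2267 mm of rise at 1:18 is 2267 × 18 = 40806 mm.
Intermediate landings: 4 × 1500 = 6000 mm.
Developed length = 40806 + 6000 = 46806 mm.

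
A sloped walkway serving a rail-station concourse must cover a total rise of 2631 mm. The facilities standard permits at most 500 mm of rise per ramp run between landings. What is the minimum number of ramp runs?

2631 / 500 = 5.26, so 6 ramp runs are needed.

6 runs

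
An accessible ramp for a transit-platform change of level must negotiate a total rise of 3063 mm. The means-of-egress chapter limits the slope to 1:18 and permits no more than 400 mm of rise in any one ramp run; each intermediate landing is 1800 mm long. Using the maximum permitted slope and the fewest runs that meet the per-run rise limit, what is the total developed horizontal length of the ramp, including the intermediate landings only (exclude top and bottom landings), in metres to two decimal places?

67.73 m

At most 400 each: 3063/400 = 7.66, giving 8 ramp runs. That means 7 intermediate landings.
Ramp run (horizontal) at 1:18: 3063 × 18 = 55134 mm.
7 intermediate landings contribute 7 × 1800 = 12600 mm.
Total developed length = 55134 + 12600 = 67734 mm.
= 67.73 m.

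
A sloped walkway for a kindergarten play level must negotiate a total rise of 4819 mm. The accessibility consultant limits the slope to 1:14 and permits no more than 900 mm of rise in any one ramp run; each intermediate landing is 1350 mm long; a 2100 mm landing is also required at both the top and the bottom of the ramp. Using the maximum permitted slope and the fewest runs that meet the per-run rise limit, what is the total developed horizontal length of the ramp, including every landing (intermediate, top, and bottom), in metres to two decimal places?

⌈4819/900⌉ = 6 ramp runs. That means 5 intermediate landings.
Horizontal run for 4819 mm of rise at 1:14 is 4819 × 14 = 67466 mm.
Intermediate landings: 5 × 1350 = 6750 mm.
Top and bottom landings: 2 × 2100 = 4200 mm.
Total = 67466 + 6750 + 4200 = 78416 mm.
= 78.42 m.

78.42 m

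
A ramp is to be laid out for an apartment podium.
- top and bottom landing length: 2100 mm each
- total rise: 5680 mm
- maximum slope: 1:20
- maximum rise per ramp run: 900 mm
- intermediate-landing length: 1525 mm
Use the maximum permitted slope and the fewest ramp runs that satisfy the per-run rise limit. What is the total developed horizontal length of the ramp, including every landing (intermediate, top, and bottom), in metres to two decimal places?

126.95 m

5680 / 900 = 6.311 → round up to 7 ramp runs. That means 6 intermediate landings.
Horizontal run for 5680 mm of rise at 1:20 is 5680 × 20 = 113600 mm.
6 intermediate landings contribute 6 × 1525 = 9150 mm.
Top and bottom landings: 2 × 2100 = 4200 mm.
Total = 113600 + 9150 + 4200 = 126950 mm.
= 126.95 m.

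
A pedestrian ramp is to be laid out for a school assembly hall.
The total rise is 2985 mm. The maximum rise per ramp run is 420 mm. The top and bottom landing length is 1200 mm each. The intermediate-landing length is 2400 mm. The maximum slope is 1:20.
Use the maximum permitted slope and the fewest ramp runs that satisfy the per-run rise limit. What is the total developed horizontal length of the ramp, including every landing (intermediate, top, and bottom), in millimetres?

2985 / 420 = 7.11, so 8 ramp runs are needed. That means 7 intermediate landings.
Horizontal run for 2985 mm of rise at 1:20 is 2985 × 20 = 59700 mm.
Intermediate landings: 7 × 2400 = 16800 mm.
Top and bottom landings: 2 × 1200 = 2400 mm.
Total = 59700 + 16800 + 2400 = 78900 mm.

78900 mm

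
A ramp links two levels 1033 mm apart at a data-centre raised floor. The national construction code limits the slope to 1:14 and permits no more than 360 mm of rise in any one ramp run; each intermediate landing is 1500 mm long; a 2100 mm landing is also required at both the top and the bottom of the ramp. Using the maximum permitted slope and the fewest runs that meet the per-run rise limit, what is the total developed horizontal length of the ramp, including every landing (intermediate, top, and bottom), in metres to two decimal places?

1033 / 360 = 2.869 → round up to 3 ramp runs. That means 2 intermediate landings.
Ramp run (horizontal) at 1:14: 1033 × 14 = 14462 mm.
2 intermediate landings contribute 2 × 1500 = 3000 mm.
Top and bottom landings: 2 × 2100 = 4200 mm.
Total = 14462 + 3000 + 4200 = 21662 mm.
= 21.66 m.

21.66 m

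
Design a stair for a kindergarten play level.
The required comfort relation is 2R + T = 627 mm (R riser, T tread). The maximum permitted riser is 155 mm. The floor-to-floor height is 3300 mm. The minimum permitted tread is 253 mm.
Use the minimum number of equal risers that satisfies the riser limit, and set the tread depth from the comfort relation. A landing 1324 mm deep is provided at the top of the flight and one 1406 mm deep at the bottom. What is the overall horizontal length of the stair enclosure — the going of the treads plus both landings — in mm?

3300 / 155 = 21.290 → round up to 22 risers.
Each riser is 3300/22 = 150 mm (≤ 155 mm).
Tread T = 627 − 2 × 150 = 327 mm (≥ 253 mm).
22 risers give 21 treads; going = 21 × 327 = 6867 mm.
Enclosure = 6867 + 1324 + 1406 = 9597 mm.

9597 mm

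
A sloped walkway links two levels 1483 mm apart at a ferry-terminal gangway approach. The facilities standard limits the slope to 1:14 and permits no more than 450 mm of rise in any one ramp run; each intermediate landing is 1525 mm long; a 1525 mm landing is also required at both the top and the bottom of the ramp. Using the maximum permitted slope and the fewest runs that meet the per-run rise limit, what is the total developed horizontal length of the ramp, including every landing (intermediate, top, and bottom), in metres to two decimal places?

28.39 m

At most 450 each: 1483/450 = 3.30, giving 4 ramp runs. That means 3 intermediate landings.
Horizontal run for 1483 mm of rise at 1:14 is 1483 × 14 = 20762 mm.
Intermediate landings: 3 × 1525 = 4575 mm.
Top and bottom landings: 2 × 1525 = 3050 mm.
Total = 20762 + 4575 + 3050 = 28387 mm.
= 28.39 m.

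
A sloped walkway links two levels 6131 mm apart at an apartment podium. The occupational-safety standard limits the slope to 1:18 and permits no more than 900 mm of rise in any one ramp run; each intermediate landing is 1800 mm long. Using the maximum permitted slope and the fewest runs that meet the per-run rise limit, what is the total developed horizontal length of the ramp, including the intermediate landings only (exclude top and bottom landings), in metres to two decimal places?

6131 / 900 = 6.812 → round up to 7 ramp runs. That means 6 intermediate landings.
Ramp run (horizontal) at 1:18: 6131 × 18 = 110358 mm.
6 intermediate landings contribute 6 × 1800 = 10800 mm.
Developed length = 110358 + 10800 = 121158 mm.
= 121.16 m.

121.16 m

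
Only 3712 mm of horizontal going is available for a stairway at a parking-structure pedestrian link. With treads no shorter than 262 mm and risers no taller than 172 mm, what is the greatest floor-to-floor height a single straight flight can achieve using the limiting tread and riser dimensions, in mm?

Treads that fit: ⌊3712 / 262⌋ = 14.
Risers = treads + 1 = 15.
Maximum height = 15 × 172 = 2580 mm.

2580 mm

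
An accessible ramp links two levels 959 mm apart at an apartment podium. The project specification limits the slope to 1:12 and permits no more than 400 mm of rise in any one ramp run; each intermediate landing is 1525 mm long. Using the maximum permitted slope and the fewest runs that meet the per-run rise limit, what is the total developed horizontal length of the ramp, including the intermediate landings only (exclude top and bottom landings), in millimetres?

14558 mm

⌈959/400⌉ = 3 ramp runs. That means 2 intermediate landings.
Ramp run (horizontal) at 1:12: 959 × 12 = 11508 mm.
Intermediate landings: 2 × 1525 = 3050 mm.
Total developed length = 11508 + 3050 = 14558 mm.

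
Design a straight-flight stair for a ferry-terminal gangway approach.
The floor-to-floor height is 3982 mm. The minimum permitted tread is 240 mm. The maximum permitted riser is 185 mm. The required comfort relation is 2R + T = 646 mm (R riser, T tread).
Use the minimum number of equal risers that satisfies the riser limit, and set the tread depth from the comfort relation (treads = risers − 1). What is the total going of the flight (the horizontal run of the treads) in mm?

5964 mm

⌈3982/185⌉ = 22 risers.
Each riser is 3982/22 = 181 mm (≤ 185 mm).
T = 646 − 2·181 = 284 mm, which satisfies the 240 mm minimum.
Treads = 22 − 1 = 21; going = 21 × 284 = 5964 mm.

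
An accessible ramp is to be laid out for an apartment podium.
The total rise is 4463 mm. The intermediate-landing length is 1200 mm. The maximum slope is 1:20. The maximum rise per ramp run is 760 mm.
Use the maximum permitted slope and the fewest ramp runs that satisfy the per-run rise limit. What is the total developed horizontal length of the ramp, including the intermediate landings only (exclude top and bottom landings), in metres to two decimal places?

95.26 m

⌈4463/760⌉ = 6 ramp runs. That means 5 intermediate landings.
Horizontal run for 4463 mm of rise at 1:20 is 4463 × 20 = 89260 mm.
Intermediate landings: 5 × 1200 = 6000 mm.
Developed length = 89260 + 6000 = 95260 mm.
= 95.26 m.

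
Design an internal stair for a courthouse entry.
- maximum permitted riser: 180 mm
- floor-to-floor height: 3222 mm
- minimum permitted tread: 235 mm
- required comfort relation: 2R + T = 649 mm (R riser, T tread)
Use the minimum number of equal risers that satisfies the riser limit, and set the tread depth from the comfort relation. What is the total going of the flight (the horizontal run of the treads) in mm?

4947 mm

3222 / 180 = 17.900 → round up to 18 risers.
R = 3222 ÷ 18 = 179 mm.
Tread T = 649 − 2 × 179 = 291 mm (≥ 235 mm).
Treads = 18 − 1 = 17; going = 17 × 291 = 4947 mm.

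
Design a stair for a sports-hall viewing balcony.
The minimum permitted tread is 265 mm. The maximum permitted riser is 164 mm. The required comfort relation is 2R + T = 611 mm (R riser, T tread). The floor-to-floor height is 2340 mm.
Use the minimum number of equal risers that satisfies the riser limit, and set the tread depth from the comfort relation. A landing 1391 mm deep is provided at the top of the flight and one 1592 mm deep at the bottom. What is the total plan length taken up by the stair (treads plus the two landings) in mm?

7169 mm

2340 / 164 = 14.268 → round up to 15 risers.
Riser R = 2340 / 15 = 156 mm, within the 164 mm limit.
From 2R + T = 611: T = 611 − 312 = 299 mm.
15 risers give 14 treads; going = 14 × 299 = 4186 mm.
Enclosure = 4186 + 1391 + 1592 = 7169 mm.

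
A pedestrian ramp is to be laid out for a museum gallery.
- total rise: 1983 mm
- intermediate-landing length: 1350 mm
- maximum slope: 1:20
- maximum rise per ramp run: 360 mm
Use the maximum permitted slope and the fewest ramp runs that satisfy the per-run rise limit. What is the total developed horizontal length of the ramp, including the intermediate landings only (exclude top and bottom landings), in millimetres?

46410 mm

1983 / 360 = 5.508 → round up to 6 ramp runs. That means 5 intermediate landings.
Ramp run (horizontal) at 1:20: 1983 × 20 = 39660 mm.
Intermediate landings: 5 × 1350 = 6750 mm.
Developed length = 39660 + 6750 = 46410 mm.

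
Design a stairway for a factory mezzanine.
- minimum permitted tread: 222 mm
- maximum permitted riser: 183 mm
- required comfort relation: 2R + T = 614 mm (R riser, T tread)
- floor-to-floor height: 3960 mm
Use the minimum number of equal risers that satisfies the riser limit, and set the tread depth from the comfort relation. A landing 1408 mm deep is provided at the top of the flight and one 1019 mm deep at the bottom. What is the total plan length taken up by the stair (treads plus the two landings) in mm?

7761 mm

At most 183 each: 3960/183 = 21.64, giving 22 risers.
Riser R = 3960 / 22 = 180 mm, within the 183 mm limit.
T = 614 − 2·180 = 254 mm, which satisfies the 222 mm minimum.
Going = (22 − 1) × 254 = 5334 mm.
Add landings: 5334 + 1408 + 1019 = 7761 mm.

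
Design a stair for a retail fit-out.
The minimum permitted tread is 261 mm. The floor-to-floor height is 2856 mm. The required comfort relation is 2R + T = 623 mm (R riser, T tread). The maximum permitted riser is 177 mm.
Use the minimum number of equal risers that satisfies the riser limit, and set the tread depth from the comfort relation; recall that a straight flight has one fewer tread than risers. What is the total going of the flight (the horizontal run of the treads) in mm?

4592 mm

⌈2856/177⌉ = 17 risers.
Each riser is 2856/17 = 168 mm (≤ 177 mm).
Tread T = 623 − 2 × 168 = 287 mm (≥ 261 mm).
Going = (17 − 1) × 287 = 4592 mm.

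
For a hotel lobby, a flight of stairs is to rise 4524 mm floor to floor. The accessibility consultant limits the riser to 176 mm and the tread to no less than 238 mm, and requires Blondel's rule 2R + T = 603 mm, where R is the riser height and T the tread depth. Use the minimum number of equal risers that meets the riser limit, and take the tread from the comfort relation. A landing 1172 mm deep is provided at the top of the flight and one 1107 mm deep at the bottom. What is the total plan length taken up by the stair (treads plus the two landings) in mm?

8654 mm

4524 / 176 = 25.70, so 26 risers are needed.
Each riser is 4524/26 = 174 mm (≤ 176 mm).
From 2R + T = 603: T = 603 − 348 = 255 mm.
26 risers give 25 treads; going = 25 × 255 = 6375 mm.
Add landings: 6375 + 1172 + 1107 = 8654 mm.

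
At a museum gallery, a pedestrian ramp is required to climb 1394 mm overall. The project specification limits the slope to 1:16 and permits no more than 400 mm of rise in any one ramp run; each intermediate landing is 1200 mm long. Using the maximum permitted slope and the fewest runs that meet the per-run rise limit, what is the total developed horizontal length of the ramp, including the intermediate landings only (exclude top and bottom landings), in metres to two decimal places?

25.90 m

1394 / 400 = 3.48, so 4 ramp runs are needed. That means 3 intermediate landings.
Ramp run (horizontal) at 1:16: 1394 × 16 = 22304 mm.
3 intermediate landings contribute 3 × 1200 = 3600 mm.
Total developed length = 22304 + 3600 = 25904 mm.
= 25.90 m.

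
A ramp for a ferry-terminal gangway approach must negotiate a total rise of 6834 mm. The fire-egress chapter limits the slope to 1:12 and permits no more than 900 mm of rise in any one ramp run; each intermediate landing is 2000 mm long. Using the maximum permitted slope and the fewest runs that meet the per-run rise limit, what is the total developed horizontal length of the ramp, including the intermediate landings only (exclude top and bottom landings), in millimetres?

⌈6834/900⌉ = 8 ramp runs. That means 7 intermediate landings.
Horizontal run for 6834 mm of rise at 1:12 is 6834 × 12 = 82008 mm.
7 intermediate landings contribute 7 × 2000 = 14000 mm.
Total developed length = 82008 + 14000 = 96008 mm.

96008 mm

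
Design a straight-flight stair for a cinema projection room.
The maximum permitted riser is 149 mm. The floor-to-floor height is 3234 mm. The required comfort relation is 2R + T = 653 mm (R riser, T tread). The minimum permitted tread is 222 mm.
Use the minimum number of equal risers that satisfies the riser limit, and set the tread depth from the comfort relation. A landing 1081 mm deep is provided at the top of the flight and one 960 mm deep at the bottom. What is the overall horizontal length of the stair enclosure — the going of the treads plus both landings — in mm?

At most 149 each: 3234/149 = 21.70, giving 22 risers.
Each riser is 3234/22 = 147 mm (≤ 149 mm).
T = 653 − 2·147 = 359 mm, which satisfies the 222 mm minimum.
22 risers give 21 treads; going = 21 × 359 = 7539 mm.
Add landings: 7539 + 1081 + 960 = 9580 mm.

9580 mm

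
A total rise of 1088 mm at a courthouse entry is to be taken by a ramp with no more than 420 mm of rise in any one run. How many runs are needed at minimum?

3 runs

1088 / 420 = 2.59, so 3 ramp runs are needed.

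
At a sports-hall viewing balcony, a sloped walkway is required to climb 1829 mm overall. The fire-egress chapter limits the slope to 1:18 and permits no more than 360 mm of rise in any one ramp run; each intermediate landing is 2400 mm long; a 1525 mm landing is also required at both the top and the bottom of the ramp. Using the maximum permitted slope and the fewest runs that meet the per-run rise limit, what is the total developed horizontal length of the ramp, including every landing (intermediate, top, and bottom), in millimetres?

1829 / 360 = 5.081 → round up to 6 ramp runs. That means 5 intermediate landings.
Horizontal run for 1829 mm of rise at 1:18 is 1829 × 18 = 32922 mm.
Intermediate landings: 5 × 2400 = 12000 mm.
Top and bottom landings: 2 × 1525 = 3050 mm.
Total = 32922 + 12000 + 3050 = 47972 mm.

47972 mm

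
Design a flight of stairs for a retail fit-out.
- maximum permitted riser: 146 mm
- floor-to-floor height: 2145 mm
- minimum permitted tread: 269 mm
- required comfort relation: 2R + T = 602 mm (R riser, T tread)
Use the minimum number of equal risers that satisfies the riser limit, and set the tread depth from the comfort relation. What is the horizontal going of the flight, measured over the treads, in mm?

4424 mm

⌈2145/146⌉ = 15 risers.
R = 2145 ÷ 15 = 143 mm.
T = 602 − 2·143 = 316 mm, which satisfies the 269 mm minimum.
Going = (15 − 1) × 316 = 4424 mm.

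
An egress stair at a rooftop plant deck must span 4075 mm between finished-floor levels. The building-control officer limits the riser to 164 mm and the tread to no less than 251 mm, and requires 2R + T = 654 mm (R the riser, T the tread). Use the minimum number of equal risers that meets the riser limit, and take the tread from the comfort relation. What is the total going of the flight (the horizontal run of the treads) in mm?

7872 mm

⌈4075/164⌉ = 25 risers.
Riser R = 4075 / 25 = 163 mm, within the 164 mm limit.
From 2R + T = 654: T = 654 − 326 = 328 mm.
Treads = 25 − 1 = 24; going = 24 × 328 = 7872 mm.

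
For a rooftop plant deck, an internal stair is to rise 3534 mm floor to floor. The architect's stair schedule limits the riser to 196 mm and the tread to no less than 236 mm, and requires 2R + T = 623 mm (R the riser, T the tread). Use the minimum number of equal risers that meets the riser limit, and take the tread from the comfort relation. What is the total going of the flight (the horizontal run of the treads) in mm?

3534 / 196 = 18.031 → round up to 19 risers.
R = 3534 ÷ 19 = 186 mm.
T = 623 − 2·186 = 251 mm, which satisfies the 236 mm minimum.
Going = (19 − 1) × 251 = 4518 mm.

4518 mm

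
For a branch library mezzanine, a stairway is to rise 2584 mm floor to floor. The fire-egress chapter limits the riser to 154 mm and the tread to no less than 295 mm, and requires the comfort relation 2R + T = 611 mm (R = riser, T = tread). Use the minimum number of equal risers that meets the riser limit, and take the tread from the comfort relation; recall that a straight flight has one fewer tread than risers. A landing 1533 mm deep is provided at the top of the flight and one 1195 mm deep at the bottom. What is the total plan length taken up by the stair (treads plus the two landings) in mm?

7640 mm

⌈2584/154⌉ = 17 risers.
Each riser is 2584/17 = 152 mm (≤ 154 mm).
Tread T = 611 − 2 × 152 = 307 mm (≥ 295 mm).
Going = (17 − 1) × 307 = 4912 mm.
Add landings: 4912 + 1533 + 1195 = 7640 mm.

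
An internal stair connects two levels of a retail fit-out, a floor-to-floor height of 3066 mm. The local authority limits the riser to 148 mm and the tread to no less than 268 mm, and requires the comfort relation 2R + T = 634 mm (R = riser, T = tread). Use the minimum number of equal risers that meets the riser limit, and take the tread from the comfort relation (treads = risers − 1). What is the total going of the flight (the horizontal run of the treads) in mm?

At most 148 each: 3066/148 = 20.72, giving 21 risers.
R = 3066 ÷ 21 = 146 mm.
From 2R + T = 634: T = 634 − 292 = 342 mm.
Going = (21 − 1) × 342 = 6840 mm.

6840 mm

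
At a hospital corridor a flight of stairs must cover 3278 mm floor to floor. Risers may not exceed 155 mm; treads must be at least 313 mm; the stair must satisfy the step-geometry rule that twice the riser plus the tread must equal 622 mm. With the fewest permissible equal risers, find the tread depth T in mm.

324 mm

⌈3278/155⌉ = 22 risers.
Riser R = 3278 / 22 = 149 mm, within the 155 mm limit.
From 2R + T = 622: T = 622 − 298 = 324 mm.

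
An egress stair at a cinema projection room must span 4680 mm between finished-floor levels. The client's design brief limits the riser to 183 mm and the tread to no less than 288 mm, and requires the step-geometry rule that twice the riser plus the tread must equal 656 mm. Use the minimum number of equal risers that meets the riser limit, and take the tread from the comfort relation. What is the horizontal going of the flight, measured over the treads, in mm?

7400 mm

At most 183 each: 4680/183 = 25.57, giving 26 risers.
R = 4680 ÷ 26 = 180 mm.
T = 656 − 2·180 = 296 mm, which satisfies the 288 mm minimum.
26 risers give 25 treads; going = 25 × 296 = 7400 mm.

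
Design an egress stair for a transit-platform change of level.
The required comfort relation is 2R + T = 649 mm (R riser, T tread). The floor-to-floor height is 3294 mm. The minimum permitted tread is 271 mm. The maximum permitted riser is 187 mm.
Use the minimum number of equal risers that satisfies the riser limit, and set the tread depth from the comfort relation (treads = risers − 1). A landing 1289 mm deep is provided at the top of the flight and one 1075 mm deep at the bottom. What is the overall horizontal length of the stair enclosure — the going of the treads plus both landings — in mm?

3294 / 187 = 17.615 → round up to 18 risers.
Each riser is 3294/18 = 183 mm (≤ 187 mm).
Tread T = 649 − 2 × 183 = 283 mm (≥ 271 mm).
Treads = 18 − 1 = 17; going = 17 × 283 = 4811 mm.
Enclosure = 4811 + 1289 + 1075 = 7175 mm.

7175 mm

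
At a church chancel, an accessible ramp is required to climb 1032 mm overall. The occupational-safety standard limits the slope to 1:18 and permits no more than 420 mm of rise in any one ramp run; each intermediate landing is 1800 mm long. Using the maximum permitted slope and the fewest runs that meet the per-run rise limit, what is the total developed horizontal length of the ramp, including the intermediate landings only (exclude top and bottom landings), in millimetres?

22176 mm

1032 / 420 = 2.46, so 3 ramp runs are needed. That means 2 intermediate landings.
Horizontal run for 1032 mm of rise at 1:18 is 1032 × 18 = 18576 mm.
Intermediate landings: 2 × 1800 = 3600 mm.
Developed length = 18576 + 3600 = 22176 mm.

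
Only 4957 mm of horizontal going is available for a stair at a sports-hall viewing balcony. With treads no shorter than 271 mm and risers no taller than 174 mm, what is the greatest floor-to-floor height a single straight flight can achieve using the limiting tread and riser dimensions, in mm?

3306 mm

Treads that fit: ⌊4957 / 271⌋ = 18.
Risers = treads + 1 = 19.
Maximum height = 19 × 174 = 3306 mm.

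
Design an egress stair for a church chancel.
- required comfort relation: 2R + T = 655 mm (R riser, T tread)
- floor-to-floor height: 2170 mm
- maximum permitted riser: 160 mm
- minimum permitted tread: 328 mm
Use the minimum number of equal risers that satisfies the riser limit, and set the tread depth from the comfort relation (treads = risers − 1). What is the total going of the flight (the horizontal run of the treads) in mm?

4485 mm

⌈2170/160⌉ = 14 risers.
Each riser is 2170/14 = 155 mm (≤ 160 mm).
T = 655 − 2·155 = 345 mm, which satisfies the 328 mm minimum.
Going = (14 − 1) × 345 = 4485 mm.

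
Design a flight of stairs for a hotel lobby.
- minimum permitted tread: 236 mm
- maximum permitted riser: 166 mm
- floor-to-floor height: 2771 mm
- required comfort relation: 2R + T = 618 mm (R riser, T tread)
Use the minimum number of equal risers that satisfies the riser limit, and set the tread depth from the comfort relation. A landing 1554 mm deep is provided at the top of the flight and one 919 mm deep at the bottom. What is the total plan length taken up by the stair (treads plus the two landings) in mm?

⌈2771/166⌉ = 17 risers.
R = 2771 ÷ 17 = 163 mm.
T = 618 − 2·163 = 292 mm, which satisfies the 236 mm minimum.
Treads = 17 − 1 = 16; going = 16 × 292 = 4672 mm.
Add landings: 4672 + 1554 + 919 = 7145 mm.

7145 mm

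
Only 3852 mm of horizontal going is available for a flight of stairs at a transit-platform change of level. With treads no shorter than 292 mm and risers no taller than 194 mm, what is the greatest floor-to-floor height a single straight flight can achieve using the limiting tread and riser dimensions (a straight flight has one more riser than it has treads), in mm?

2716 mm

3852 / 292 = 13.19, so 13 treads fit.
Risers = treads + 1 = 14.
Maximum height = 14 × 194 = 2716 mm.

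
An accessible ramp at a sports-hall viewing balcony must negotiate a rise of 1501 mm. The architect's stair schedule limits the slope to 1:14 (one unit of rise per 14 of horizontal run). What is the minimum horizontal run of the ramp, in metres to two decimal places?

At 1:14 the run is 14 × 1501 = 21014 mm.
21014 mm = 21.01 m.

21.01 m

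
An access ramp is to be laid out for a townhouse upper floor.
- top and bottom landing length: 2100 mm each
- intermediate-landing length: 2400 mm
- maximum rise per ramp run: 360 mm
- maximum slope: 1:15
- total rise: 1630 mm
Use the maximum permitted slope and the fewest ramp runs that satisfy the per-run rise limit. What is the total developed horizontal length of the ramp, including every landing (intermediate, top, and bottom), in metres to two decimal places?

38.25 m

At most 360 each: 1630/360 = 4.53, giving 5 ramp runs. That means 4 intermediate landings.
Horizontal run for 1630 mm of rise at 1:15 is 1630 × 15 = 24450 mm.
Intermediate landings: 4 × 2400 = 9600 mm.
Top and bottom landings: 2 × 2100 = 4200 mm.
Total = 24450 + 9600 + 4200 = 38250 mm.
= 38.25 m.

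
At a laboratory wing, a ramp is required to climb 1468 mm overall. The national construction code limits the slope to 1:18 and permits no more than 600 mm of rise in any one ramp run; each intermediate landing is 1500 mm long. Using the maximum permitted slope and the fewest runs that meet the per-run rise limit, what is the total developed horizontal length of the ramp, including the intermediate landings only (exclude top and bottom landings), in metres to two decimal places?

⌈1468/600⌉ = 3 ramp runs. That means 2 intermediate landings.
Horizontal run for 1468 mm of rise at 1:18 is 1468 × 18 = 26424 mm.
Intermediate landings: 2 × 1500 = 3000 mm.
Developed length = 26424 + 3000 = 29424 mm.
= 29.42 m.

29.42 m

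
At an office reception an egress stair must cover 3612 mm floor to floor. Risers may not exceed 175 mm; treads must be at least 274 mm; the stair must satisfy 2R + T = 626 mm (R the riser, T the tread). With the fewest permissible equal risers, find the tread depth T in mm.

3612 / 175 = 20.64, so 21 risers are needed.
Riser R = 3612 / 21 = 172 mm, within the 175 mm limit.
Tread T = 626 − 2 × 172 = 282 mm (≥ 274 mm).

282 mm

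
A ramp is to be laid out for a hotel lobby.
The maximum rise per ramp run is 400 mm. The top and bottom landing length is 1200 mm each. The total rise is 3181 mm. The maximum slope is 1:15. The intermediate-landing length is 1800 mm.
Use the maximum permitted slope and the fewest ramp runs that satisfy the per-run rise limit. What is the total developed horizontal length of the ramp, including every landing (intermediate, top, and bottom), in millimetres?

62715 mm

3181 / 400 = 7.952 → round up to 8 ramp runs. That means 7 intermediate landings.
Ramp run (horizontal) at 1:15: 3181 × 15 = 47715 mm.
Intermediate landings: 7 × 1800 = 12600 mm.
Top and bottom landings: 2 × 1200 = 2400 mm.
Total = 47715 + 12600 + 2400 = 62715 mm.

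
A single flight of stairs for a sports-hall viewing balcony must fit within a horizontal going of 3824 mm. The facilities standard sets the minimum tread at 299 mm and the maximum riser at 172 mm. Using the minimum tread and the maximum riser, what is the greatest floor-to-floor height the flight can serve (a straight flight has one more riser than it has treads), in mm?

2236 mm

3824 / 299 = 12.79, so 12 treads fit.
Risers = treads + 1 = 13.
Maximum height = 13 × 172 = 2236 mm.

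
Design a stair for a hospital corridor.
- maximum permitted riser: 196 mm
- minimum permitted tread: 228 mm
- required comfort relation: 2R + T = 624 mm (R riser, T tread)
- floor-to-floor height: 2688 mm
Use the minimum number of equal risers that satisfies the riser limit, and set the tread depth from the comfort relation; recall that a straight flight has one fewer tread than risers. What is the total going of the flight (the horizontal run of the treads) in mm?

3120 mm

At most 196 each: 2688/196 = 13.71, giving 14 risers.
Each riser is 2688/14 = 192 mm (≤ 196 mm).
From 2R + T = 624: T = 624 − 384 = 240 mm.
Going = (14 − 1) × 240 = 3120 mm.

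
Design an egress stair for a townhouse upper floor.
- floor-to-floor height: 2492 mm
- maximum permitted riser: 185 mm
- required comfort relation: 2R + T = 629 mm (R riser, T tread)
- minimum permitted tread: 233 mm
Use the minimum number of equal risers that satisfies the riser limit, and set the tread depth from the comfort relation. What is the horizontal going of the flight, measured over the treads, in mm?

2492 / 185 = 13.470 → round up to 14 risers.
R = 2492 ÷ 14 = 178 mm.
Tread T = 629 − 2 × 178 = 273 mm (≥ 233 mm).
14 risers give 13 treads; going = 13 × 273 = 3549 mm.

3549 mm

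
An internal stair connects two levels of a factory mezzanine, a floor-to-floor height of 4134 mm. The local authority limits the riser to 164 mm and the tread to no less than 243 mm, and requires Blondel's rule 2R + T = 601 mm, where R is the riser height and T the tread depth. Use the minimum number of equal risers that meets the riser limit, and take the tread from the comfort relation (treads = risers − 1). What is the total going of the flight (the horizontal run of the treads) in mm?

7075 mm

4134 / 164 = 25.21, so 26 risers are needed.
Riser R = 4134 / 26 = 159 mm, within the 164 mm limit.
From 2R + T = 601: T = 601 − 318 = 283 mm.
Going = (26 − 1) × 283 = 7075 mm.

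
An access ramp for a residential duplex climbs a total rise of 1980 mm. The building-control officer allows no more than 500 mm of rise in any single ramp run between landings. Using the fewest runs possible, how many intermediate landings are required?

1980 / 500 = 3.960 → round up to 4 ramp runs.
4 runs are separated by 3 intermediate landings.

3 intermediate landings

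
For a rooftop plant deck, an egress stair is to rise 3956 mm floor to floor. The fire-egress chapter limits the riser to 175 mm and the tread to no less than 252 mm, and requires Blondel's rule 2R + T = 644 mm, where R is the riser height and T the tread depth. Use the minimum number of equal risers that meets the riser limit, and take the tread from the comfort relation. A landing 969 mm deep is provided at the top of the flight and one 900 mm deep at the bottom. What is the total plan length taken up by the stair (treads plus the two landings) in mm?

8469 mm

3956 / 175 = 22.606 → round up to 23 risers.
Riser R = 3956 / 23 = 172 mm, within the 175 mm limit.
Tread T = 644 − 2 × 172 = 300 mm (≥ 252 mm).
23 risers give 22 treads; going = 22 × 300 = 6600 mm.
Enclosure = 6600 + 969 + 900 = 8469 mm.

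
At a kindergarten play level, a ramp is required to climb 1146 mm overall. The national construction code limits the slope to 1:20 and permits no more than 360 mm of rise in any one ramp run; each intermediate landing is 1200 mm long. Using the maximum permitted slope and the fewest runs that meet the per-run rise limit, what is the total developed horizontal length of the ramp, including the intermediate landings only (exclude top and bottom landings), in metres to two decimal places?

1146 / 360 = 3.18, so 4 ramp runs are needed. That means 3 intermediate landings.
Ramp run (horizontal) at 1:20: 1146 × 20 = 22920 mm.
Intermediate landings: 3 × 1200 = 3600 mm.
Developed length = 22920 + 3600 = 26520 mm.
= 26.52 m.

26.52 m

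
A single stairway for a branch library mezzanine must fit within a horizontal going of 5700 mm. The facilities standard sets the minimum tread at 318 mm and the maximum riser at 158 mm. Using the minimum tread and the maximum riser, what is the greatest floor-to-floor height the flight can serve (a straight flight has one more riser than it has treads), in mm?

2844 mm

5700 / 318 = 17.92, so 17 treads fit.
Risers = treads + 1 = 18.
Maximum height = 18 × 158 = 2844 mm.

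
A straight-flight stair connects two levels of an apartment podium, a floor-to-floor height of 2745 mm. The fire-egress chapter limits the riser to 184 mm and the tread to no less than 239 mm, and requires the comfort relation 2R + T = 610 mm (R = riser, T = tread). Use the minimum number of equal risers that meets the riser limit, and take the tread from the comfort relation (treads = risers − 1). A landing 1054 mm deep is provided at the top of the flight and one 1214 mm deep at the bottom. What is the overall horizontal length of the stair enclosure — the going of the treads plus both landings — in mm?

2745 / 184 = 14.92, so 15 risers are needed.
Riser R = 2745 / 15 = 183 mm, within the 184 mm limit.
Tread T = 610 − 2 × 183 = 244 mm (≥ 239 mm).
Going = (15 − 1) × 244 = 3416 mm.
Enclosure = 3416 + 1054 + 1214 = 5684 mm.

5684 mm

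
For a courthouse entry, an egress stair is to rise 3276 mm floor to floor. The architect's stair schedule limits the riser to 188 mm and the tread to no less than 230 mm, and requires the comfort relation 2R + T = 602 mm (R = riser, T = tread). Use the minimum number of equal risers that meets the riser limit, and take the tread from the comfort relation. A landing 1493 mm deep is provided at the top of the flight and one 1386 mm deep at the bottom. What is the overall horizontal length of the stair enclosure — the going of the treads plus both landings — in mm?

⌈3276/188⌉ = 18 risers.
R = 3276 ÷ 18 = 182 mm.
T = 602 − 2·182 = 238 mm, which satisfies the 230 mm minimum.
18 risers give 17 treads; going = 17 × 238 = 4046 mm.
Add landings: 4046 + 1493 + 1386 = 6925 mm.

6925 mm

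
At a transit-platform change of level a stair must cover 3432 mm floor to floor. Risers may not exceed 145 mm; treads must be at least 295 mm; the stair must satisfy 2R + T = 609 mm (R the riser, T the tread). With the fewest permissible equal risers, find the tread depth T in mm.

3432 / 145 = 23.669 → round up to 24 risers.
Riser R = 3432 / 24 = 143 mm, within the 145 mm limit.
T = 609 − 2·143 = 323 mm, which satisfies the 295 mm minimum.

323 mm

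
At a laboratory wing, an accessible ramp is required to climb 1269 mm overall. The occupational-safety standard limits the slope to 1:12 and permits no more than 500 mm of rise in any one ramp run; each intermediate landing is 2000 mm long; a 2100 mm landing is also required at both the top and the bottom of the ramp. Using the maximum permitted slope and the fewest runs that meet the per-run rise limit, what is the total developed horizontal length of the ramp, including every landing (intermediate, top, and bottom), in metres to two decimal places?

23.43 m

⌈1269/500⌉ = 3 ramp runs. That means 2 intermediate landings.
Horizontal run for 1269 mm of rise at 1:12 is 1269 × 12 = 15228 mm.
2 intermediate landings contribute 2 × 2000 = 4000 mm.
Top and bottom landings: 2 × 2100 = 4200 mm.
Total = 15228 + 4000 + 4200 = 23428 mm.
= 23.43 m.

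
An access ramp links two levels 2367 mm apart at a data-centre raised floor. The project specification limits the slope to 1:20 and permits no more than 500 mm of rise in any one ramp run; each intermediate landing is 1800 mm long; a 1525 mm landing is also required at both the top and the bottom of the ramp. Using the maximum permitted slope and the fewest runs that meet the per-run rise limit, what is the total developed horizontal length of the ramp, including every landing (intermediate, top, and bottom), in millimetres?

2367 / 500 = 4.734 → round up to 5 ramp runs. That means 4 intermediate landings.
Ramp run (horizontal) at 1:20: 2367 × 20 = 47340 mm.
Intermediate landings: 4 × 1800 = 7200 mm.
Top and bottom landings: 2 × 1525 = 3050 mm.
Total = 47340 + 7200 + 3050 = 57590 mm.

57590 mm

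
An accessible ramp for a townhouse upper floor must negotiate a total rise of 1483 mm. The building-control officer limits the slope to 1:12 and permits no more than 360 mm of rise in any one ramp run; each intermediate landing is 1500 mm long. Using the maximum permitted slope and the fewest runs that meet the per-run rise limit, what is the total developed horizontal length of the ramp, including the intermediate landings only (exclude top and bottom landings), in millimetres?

23796 mm

At most 360 each: 1483/360 = 4.12, giving 5 ramp runs. That means 4 intermediate landings.
Ramp run (horizontal) at 1:12: 1483 × 12 = 17796 mm.
4 intermediate landings contribute 4 × 1500 = 6000 mm.
Developed length = 17796 + 6000 = 23796 mm.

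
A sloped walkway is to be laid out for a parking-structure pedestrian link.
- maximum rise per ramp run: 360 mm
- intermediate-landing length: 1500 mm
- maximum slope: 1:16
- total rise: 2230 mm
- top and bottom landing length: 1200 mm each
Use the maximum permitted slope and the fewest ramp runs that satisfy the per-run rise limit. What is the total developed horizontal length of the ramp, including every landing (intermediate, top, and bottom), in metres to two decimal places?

47.08 m

At most 360 each: 2230/360 = 6.19, giving 7 ramp runs. That means 6 intermediate landings.
Horizontal run for 2230 mm of rise at 1:16 is 2230 × 16 = 35680 mm.
Intermediate landings: 6 × 1500 = 9000 mm.
Top and bottom landings: 2 × 1200 = 2400 mm.
Total = 35680 + 9000 + 2400 = 47080 mm.
= 47.08 m.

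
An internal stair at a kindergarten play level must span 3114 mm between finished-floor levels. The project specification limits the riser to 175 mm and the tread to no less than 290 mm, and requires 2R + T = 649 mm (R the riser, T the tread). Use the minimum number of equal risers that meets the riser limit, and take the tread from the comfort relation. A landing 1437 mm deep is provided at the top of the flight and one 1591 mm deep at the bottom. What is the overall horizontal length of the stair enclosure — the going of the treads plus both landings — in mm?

At most 175 each: 3114/175 = 17.79, giving 18 risers.
Riser R = 3114 / 18 = 173 mm, within the 175 mm limit.
From 2R + T = 649: T = 649 − 346 = 303 mm.
Treads = 18 − 1 = 17; going = 17 × 303 = 5151 mm.
Add landings: 5151 + 1437 + 1591 = 8179 mm.

8179 mm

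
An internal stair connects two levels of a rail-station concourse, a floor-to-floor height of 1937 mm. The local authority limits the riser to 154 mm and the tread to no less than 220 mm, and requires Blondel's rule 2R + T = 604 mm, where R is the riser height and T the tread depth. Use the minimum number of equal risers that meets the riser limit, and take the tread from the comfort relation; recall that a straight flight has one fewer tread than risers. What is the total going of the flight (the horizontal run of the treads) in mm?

At most 154 each: 1937/154 = 12.58, giving 13 risers.
Each riser is 1937/13 = 149 mm (≤ 154 mm).
T = 604 − 2·149 = 306 mm, which satisfies the 220 mm minimum.
Treads = 13 − 1 = 12; going = 12 × 306 = 3672 mm.

3672 mm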